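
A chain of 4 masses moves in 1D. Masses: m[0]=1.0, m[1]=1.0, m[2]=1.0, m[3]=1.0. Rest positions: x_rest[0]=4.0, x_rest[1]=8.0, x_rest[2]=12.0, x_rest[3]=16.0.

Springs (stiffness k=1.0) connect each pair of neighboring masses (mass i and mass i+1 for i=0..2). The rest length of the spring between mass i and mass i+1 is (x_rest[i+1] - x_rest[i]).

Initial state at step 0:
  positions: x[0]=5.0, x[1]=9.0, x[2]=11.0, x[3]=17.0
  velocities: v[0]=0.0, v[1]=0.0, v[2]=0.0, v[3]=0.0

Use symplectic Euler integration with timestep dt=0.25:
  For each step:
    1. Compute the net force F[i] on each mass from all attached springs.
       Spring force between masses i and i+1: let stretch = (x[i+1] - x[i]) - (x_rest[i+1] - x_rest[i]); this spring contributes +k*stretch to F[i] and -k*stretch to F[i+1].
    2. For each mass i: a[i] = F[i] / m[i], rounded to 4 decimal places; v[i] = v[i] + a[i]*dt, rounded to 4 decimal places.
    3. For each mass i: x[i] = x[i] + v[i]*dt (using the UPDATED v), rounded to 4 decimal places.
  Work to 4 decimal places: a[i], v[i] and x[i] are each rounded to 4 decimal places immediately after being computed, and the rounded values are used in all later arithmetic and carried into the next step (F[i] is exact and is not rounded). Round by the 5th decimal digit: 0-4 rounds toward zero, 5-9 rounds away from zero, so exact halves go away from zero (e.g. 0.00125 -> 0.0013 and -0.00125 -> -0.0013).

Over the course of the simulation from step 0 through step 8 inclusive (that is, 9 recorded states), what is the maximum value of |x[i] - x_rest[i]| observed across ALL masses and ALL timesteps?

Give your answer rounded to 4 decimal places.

Step 0: x=[5.0000 9.0000 11.0000 17.0000] v=[0.0000 0.0000 0.0000 0.0000]
Step 1: x=[5.0000 8.8750 11.2500 16.8750] v=[0.0000 -0.5000 1.0000 -0.5000]
Step 2: x=[4.9922 8.6563 11.7031 16.6484] v=[-0.0313 -0.8750 1.8125 -0.9063]
Step 3: x=[4.9634 8.3990 12.2749 16.3628] v=[-0.1153 -1.0293 2.2871 -1.1426]
Step 4: x=[4.8993 8.1692 12.8599 16.0717] v=[-0.2564 -0.9192 2.3401 -1.1646]
Step 5: x=[4.7896 8.0282 13.3525 15.8298] v=[-0.4389 -0.5640 1.9704 -0.9676]
Step 6: x=[4.6323 8.0176 13.6672 15.6831] v=[-0.6293 -0.0426 1.2587 -0.5869]
Step 7: x=[4.4366 8.1485 13.7548 15.6604] v=[-0.7830 0.5235 0.3503 -0.0909]
Step 8: x=[4.2229 8.3978 13.6111 15.7686] v=[-0.8550 0.9971 -0.5749 0.4327]
Max displacement = 1.7548

Answer: 1.7548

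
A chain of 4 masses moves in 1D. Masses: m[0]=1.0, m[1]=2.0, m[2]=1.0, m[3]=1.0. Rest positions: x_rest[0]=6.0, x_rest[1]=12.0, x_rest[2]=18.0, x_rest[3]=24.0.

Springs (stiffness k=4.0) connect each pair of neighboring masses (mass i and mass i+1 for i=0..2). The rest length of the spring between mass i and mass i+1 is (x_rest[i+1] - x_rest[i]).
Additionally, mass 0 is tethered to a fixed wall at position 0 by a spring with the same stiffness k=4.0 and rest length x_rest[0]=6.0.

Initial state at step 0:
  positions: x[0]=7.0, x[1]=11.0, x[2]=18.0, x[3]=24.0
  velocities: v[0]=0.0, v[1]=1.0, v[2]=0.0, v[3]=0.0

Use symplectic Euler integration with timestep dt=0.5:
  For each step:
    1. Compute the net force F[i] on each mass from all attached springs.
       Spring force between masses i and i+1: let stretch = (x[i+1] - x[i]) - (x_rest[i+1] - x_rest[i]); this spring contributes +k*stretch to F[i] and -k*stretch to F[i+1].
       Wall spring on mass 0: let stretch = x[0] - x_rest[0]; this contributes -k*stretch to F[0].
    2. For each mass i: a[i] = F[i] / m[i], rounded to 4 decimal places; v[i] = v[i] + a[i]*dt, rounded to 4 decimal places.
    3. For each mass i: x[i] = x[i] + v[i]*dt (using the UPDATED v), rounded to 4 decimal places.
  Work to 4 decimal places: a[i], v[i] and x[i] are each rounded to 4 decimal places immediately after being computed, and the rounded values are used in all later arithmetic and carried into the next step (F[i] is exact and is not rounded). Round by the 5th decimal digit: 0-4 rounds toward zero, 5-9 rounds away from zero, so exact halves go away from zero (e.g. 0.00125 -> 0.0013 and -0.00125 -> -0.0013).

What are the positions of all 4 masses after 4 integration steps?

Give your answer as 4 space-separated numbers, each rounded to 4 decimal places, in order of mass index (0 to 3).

Step 0: x=[7.0000 11.0000 18.0000 24.0000] v=[0.0000 1.0000 0.0000 0.0000]
Step 1: x=[4.0000 13.0000 17.0000 24.0000] v=[-6.0000 4.0000 -2.0000 0.0000]
Step 2: x=[6.0000 12.5000 19.0000 23.0000] v=[4.0000 -1.0000 4.0000 -2.0000]
Step 3: x=[8.5000 12.0000 18.5000 24.0000] v=[5.0000 -1.0000 -1.0000 2.0000]
Step 4: x=[6.0000 13.0000 17.0000 25.5000] v=[-5.0000 2.0000 -3.0000 3.0000]

Answer: 6.0000 13.0000 17.0000 25.5000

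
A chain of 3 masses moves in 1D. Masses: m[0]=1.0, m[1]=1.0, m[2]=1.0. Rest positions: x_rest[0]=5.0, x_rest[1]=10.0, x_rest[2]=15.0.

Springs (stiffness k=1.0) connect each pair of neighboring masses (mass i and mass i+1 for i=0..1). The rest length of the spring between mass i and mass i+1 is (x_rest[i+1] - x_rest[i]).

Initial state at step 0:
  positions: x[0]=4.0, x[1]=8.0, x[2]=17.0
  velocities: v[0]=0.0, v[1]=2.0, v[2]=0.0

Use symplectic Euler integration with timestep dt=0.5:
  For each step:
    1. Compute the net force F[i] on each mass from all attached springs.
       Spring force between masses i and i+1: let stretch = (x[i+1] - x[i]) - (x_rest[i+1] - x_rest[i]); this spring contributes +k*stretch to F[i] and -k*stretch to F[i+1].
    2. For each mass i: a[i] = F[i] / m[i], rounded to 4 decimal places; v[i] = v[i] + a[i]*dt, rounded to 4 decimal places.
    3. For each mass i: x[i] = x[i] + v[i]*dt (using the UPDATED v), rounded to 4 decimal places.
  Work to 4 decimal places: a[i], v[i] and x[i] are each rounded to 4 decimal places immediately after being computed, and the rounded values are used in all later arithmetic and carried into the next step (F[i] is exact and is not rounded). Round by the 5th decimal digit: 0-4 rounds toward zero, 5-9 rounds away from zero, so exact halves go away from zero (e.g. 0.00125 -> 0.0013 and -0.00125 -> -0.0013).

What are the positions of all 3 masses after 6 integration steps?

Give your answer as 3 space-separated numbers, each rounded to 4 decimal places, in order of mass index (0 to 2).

Answer: 9.3651 9.3373 16.2983

Derivation:
Step 0: x=[4.0000 8.0000 17.0000] v=[0.0000 2.0000 0.0000]
Step 1: x=[3.7500 10.2500 16.0000] v=[-0.5000 4.5000 -2.0000]
Step 2: x=[3.8750 12.3125 14.8125] v=[0.2500 4.1250 -2.3750]
Step 3: x=[4.8594 12.8907 14.2500] v=[1.9688 1.1563 -1.1250]
Step 4: x=[6.6017 11.8009 14.5977] v=[3.4845 -2.1797 0.6954]
Step 5: x=[8.3938 10.1105 15.4962] v=[3.5841 -3.3809 1.7970]
Step 6: x=[9.3651 9.3373 16.2983] v=[1.9425 -1.5464 1.6042]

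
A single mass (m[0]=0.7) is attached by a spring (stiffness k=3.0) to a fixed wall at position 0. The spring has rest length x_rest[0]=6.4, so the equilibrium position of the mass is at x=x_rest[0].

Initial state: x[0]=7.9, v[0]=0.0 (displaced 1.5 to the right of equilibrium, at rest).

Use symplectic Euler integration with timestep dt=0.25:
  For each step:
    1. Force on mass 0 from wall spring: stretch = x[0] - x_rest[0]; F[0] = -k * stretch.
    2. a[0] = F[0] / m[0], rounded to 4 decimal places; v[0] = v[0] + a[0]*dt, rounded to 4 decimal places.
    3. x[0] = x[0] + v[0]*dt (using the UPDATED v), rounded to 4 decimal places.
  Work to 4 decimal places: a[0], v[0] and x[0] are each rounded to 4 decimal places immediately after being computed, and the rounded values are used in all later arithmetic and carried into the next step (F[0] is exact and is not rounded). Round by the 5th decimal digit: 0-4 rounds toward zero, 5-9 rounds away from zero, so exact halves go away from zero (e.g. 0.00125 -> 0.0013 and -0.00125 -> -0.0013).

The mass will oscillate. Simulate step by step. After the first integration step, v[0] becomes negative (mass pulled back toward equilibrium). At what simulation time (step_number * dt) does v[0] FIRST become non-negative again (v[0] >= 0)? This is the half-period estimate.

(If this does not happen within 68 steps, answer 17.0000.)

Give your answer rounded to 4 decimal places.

Answer: 1.7500

Derivation:
Step 0: x=[7.9000] v=[0.0000]
Step 1: x=[7.4982] v=[-1.6072]
Step 2: x=[6.8022] v=[-2.7839]
Step 3: x=[5.9985] v=[-3.2148]
Step 4: x=[5.3024] v=[-2.7846]
Step 5: x=[4.9003] v=[-1.6086]
Step 6: x=[4.8999] v=[-0.0018]
Step 7: x=[5.3013] v=[1.6055]
First v>=0 after going negative at step 7, time=1.7500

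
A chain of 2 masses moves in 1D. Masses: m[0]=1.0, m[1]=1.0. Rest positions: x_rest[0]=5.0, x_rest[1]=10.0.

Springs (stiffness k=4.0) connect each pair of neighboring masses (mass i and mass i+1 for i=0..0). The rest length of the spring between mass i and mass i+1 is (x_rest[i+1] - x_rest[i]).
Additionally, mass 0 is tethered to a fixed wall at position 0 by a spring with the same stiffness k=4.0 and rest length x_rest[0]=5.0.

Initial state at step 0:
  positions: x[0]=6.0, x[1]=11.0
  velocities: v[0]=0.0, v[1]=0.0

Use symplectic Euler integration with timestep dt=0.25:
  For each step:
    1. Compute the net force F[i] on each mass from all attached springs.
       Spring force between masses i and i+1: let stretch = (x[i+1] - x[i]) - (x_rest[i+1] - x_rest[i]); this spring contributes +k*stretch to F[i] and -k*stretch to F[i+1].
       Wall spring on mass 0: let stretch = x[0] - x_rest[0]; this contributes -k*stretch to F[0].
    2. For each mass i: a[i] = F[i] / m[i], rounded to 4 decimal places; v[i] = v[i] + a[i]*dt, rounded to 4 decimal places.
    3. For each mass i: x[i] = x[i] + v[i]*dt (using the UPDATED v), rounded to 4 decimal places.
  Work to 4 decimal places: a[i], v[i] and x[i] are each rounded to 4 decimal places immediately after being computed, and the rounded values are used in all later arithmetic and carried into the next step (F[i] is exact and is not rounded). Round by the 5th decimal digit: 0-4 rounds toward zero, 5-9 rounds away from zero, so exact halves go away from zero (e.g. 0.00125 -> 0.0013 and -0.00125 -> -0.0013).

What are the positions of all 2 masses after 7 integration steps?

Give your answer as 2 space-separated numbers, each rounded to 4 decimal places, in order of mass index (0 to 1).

Step 0: x=[6.0000 11.0000] v=[0.0000 0.0000]
Step 1: x=[5.7500 11.0000] v=[-1.0000 0.0000]
Step 2: x=[5.3750 10.9375] v=[-1.5000 -0.2500]
Step 3: x=[5.0469 10.7344] v=[-1.3125 -0.8125]
Step 4: x=[4.8789 10.3594] v=[-0.6719 -1.5000]
Step 5: x=[4.8613 9.8643] v=[-0.0703 -1.9805]
Step 6: x=[4.8792 9.3684] v=[0.0714 -1.9835]
Step 7: x=[4.7996 9.0002] v=[-0.3186 -1.4727]

Answer: 4.7996 9.0002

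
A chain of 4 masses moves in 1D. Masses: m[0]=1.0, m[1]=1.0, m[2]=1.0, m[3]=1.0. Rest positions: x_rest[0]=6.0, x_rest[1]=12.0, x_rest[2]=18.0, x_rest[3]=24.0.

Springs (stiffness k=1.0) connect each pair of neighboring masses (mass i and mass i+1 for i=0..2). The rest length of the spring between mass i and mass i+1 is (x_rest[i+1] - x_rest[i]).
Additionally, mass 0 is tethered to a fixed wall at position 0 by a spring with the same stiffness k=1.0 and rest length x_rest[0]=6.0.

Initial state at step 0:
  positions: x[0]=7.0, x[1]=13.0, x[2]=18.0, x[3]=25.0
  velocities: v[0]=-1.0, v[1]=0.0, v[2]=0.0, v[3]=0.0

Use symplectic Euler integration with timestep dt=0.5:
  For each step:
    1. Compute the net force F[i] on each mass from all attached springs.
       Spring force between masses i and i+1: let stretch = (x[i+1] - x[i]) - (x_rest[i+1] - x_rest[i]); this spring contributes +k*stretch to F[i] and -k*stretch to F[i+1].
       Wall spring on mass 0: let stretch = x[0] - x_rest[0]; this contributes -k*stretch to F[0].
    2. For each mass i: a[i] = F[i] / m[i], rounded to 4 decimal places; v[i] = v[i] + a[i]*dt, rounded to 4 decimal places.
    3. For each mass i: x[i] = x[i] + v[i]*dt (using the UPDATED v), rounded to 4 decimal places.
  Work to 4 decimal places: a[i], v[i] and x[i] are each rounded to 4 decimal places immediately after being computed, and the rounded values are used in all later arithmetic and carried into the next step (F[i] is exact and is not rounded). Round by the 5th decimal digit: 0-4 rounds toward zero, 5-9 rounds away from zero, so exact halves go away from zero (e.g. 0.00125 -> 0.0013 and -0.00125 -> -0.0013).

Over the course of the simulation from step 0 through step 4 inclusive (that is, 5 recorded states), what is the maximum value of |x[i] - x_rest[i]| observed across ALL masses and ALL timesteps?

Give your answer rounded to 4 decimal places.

Answer: 1.3750

Derivation:
Step 0: x=[7.0000 13.0000 18.0000 25.0000] v=[-1.0000 0.0000 0.0000 0.0000]
Step 1: x=[6.2500 12.7500 18.5000 24.7500] v=[-1.5000 -0.5000 1.0000 -0.5000]
Step 2: x=[5.5625 12.3125 19.1250 24.4375] v=[-1.3750 -0.8750 1.2500 -0.6250]
Step 3: x=[5.1719 11.8906 19.3750 24.2969] v=[-0.7813 -0.8438 0.5000 -0.2813]
Step 4: x=[5.1680 11.6601 18.9844 24.4258] v=[-0.0079 -0.4610 -0.7813 0.2578]
Max displacement = 1.3750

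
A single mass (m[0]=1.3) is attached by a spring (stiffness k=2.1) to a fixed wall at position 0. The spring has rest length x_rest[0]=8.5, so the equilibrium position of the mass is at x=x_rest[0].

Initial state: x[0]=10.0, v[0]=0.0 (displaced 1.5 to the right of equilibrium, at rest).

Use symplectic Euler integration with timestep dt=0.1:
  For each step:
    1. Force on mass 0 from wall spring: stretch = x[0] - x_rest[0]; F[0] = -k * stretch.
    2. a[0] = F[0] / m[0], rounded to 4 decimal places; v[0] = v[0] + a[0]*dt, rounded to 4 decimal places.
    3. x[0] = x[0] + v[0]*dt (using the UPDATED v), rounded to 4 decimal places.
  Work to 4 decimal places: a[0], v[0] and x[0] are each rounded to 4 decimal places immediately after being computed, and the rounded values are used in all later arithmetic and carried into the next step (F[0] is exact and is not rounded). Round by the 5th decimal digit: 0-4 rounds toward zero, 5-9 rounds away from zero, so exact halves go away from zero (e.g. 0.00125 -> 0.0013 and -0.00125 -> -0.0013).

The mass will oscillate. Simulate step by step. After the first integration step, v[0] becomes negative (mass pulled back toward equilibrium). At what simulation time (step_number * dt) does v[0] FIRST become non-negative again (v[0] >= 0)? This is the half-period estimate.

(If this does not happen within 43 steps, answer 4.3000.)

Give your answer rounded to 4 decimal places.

Answer: 2.5000

Derivation:
Step 0: x=[10.0000] v=[0.0000]
Step 1: x=[9.9758] v=[-0.2423]
Step 2: x=[9.9277] v=[-0.4807]
Step 3: x=[9.8566] v=[-0.7113]
Step 4: x=[9.7636] v=[-0.9304]
Step 5: x=[9.6502] v=[-1.1345]
Step 6: x=[9.5182] v=[-1.3203]
Step 7: x=[9.3697] v=[-1.4848]
Step 8: x=[9.2072] v=[-1.6253]
Step 9: x=[9.0333] v=[-1.7395]
Step 10: x=[8.8507] v=[-1.8257]
Step 11: x=[8.6625] v=[-1.8824]
Step 12: x=[8.4716] v=[-1.9087]
Step 13: x=[8.2812] v=[-1.9041]
Step 14: x=[8.0943] v=[-1.8688]
Step 15: x=[7.9140] v=[-1.8033]
Step 16: x=[7.7431] v=[-1.7086]
Step 17: x=[7.5845] v=[-1.5863]
Step 18: x=[7.4407] v=[-1.4384]
Step 19: x=[7.3140] v=[-1.2673]
Step 20: x=[7.2064] v=[-1.0757]
Step 21: x=[7.1197] v=[-0.8667]
Step 22: x=[7.0553] v=[-0.6437]
Step 23: x=[7.0143] v=[-0.4103]
Step 24: x=[6.9973] v=[-0.1703]
Step 25: x=[7.0045] v=[0.0724]
First v>=0 after going negative at step 25, time=2.5000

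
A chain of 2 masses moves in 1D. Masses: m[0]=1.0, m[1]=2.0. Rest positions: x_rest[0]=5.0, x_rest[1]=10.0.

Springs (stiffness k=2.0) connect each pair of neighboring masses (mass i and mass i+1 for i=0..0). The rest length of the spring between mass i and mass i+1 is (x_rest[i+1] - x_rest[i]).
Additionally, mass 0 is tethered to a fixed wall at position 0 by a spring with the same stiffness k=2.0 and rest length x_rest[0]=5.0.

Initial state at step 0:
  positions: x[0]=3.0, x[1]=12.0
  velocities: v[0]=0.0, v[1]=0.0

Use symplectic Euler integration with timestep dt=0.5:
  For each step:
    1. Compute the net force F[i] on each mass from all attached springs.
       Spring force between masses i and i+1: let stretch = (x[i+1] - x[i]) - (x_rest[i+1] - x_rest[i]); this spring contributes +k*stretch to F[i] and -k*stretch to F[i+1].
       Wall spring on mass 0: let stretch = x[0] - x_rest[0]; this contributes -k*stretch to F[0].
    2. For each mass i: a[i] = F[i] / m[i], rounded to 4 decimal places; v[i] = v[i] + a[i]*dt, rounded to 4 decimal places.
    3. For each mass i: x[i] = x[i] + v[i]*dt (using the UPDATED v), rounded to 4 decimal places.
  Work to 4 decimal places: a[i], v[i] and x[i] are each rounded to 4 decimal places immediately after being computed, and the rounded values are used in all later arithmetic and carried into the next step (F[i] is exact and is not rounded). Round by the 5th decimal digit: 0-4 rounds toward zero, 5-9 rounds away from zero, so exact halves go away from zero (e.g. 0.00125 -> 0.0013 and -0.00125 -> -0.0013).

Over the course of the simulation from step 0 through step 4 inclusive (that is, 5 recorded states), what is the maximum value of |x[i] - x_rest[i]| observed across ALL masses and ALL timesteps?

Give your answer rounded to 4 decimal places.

Answer: 3.5000

Derivation:
Step 0: x=[3.0000 12.0000] v=[0.0000 0.0000]
Step 1: x=[6.0000 11.0000] v=[6.0000 -2.0000]
Step 2: x=[8.5000 10.0000] v=[5.0000 -2.0000]
Step 3: x=[7.5000 9.8750] v=[-2.0000 -0.2500]
Step 4: x=[3.9375 10.4063] v=[-7.1250 1.0625]
Max displacement = 3.5000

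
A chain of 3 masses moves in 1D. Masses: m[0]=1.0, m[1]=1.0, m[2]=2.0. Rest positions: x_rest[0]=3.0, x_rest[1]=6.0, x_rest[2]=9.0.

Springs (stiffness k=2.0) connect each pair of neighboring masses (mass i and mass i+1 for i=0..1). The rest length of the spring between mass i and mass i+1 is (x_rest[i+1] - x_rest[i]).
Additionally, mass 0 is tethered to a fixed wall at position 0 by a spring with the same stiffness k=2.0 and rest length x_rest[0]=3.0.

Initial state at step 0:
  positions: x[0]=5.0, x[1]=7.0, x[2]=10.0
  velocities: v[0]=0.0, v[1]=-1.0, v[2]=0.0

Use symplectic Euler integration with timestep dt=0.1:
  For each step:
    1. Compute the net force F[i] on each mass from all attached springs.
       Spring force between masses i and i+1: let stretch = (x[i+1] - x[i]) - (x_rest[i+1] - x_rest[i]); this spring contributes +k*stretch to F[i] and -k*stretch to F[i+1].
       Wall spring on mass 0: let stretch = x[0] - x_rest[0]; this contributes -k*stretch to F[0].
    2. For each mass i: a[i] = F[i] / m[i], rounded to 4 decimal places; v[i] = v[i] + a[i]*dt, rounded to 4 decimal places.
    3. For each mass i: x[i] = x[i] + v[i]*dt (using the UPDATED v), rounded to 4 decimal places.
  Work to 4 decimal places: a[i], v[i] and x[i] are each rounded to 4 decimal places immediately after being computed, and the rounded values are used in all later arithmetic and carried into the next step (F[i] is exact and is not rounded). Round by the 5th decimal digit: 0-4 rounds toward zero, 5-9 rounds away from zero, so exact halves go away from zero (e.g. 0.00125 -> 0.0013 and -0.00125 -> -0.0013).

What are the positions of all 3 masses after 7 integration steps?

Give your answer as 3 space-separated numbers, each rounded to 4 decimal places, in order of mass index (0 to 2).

Answer: 3.5492 6.8337 9.9708

Derivation:
Step 0: x=[5.0000 7.0000 10.0000] v=[0.0000 -1.0000 0.0000]
Step 1: x=[4.9400 6.9200 10.0000] v=[-0.6000 -0.8000 0.0000]
Step 2: x=[4.8208 6.8620 9.9992] v=[-1.1920 -0.5800 -0.0080]
Step 3: x=[4.6460 6.8259 9.9970] v=[-1.7479 -0.3608 -0.0217]
Step 4: x=[4.4219 6.8096 9.9931] v=[-2.2411 -0.1626 -0.0388]
Step 5: x=[4.1571 6.8093 9.9874] v=[-2.6479 -0.0034 -0.0572]
Step 6: x=[3.8622 6.8195 9.9799] v=[-2.9489 0.1018 -0.0750]
Step 7: x=[3.5492 6.8337 9.9708] v=[-3.1299 0.1424 -0.0910]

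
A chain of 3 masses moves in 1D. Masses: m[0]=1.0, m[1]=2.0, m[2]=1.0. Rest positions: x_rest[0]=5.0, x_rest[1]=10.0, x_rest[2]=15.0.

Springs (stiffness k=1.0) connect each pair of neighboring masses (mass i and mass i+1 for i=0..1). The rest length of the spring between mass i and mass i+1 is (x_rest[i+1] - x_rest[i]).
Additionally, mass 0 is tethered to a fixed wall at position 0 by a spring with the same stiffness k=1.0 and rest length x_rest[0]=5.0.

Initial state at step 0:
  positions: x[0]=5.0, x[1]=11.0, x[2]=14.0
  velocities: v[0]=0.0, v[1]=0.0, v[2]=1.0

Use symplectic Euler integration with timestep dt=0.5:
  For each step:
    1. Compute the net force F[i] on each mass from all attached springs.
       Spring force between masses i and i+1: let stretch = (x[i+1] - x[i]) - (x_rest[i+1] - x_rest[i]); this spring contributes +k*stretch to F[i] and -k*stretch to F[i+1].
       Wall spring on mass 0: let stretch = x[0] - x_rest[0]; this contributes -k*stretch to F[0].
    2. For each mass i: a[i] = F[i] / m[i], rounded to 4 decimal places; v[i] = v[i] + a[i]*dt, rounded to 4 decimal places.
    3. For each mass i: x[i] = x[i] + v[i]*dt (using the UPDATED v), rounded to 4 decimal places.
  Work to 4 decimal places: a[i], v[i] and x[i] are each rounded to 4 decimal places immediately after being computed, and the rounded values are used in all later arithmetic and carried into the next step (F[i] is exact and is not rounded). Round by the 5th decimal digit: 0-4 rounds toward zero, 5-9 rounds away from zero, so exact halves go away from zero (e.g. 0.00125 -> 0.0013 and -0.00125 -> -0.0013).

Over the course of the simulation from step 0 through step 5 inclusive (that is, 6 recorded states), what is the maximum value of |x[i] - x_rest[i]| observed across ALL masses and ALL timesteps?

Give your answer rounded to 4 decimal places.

Answer: 2.3908

Derivation:
Step 0: x=[5.0000 11.0000 14.0000] v=[0.0000 0.0000 1.0000]
Step 1: x=[5.2500 10.6250 15.0000] v=[0.5000 -0.7500 2.0000]
Step 2: x=[5.5313 10.1250 16.1563] v=[0.5625 -1.0000 2.3125]
Step 3: x=[5.5782 9.8047 17.0548] v=[0.0937 -0.6406 1.7969]
Step 4: x=[5.2871 9.8624 17.3908] v=[-0.5822 0.1153 0.6719]
Step 5: x=[4.8181 10.2892 17.0947] v=[-0.9381 0.8536 -0.5923]
Max displacement = 2.3908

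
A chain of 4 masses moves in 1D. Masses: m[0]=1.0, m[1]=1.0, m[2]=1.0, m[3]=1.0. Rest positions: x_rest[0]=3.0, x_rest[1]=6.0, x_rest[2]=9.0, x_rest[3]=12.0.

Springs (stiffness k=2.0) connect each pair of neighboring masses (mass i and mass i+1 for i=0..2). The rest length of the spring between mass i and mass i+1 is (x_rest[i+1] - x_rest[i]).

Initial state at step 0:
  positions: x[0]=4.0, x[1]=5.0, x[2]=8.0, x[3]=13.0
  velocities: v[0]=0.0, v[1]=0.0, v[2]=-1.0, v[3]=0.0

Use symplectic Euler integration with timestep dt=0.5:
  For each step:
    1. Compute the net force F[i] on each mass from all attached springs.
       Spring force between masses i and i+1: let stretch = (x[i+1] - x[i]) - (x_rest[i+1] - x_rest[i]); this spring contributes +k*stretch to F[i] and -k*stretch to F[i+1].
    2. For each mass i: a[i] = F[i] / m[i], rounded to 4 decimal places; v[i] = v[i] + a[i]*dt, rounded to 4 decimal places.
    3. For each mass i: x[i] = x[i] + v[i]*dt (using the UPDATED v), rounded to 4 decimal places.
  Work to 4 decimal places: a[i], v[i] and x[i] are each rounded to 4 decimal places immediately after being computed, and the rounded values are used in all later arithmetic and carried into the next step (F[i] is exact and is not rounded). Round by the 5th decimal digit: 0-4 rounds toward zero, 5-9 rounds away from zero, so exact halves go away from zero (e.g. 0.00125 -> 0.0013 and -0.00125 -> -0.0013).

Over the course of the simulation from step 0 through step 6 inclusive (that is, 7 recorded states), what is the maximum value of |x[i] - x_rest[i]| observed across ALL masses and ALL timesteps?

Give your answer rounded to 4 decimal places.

Answer: 1.9062

Derivation:
Step 0: x=[4.0000 5.0000 8.0000 13.0000] v=[0.0000 0.0000 -1.0000 0.0000]
Step 1: x=[3.0000 6.0000 8.5000 12.0000] v=[-2.0000 2.0000 1.0000 -2.0000]
Step 2: x=[2.0000 6.7500 9.5000 10.7500] v=[-2.0000 1.5000 2.0000 -2.5000]
Step 3: x=[1.8750 6.5000 9.7500 10.3750] v=[-0.2500 -0.5000 0.5000 -0.7500]
Step 4: x=[2.5625 5.5625 8.6875 11.1875] v=[1.3750 -1.8750 -2.1250 1.6250]
Step 5: x=[3.2500 4.6875 7.3125 12.2500] v=[1.3750 -1.7500 -2.7500 2.1250]
Step 6: x=[3.1563 4.4063 7.0938 12.3438] v=[-0.1875 -0.5625 -0.4375 0.1875]
Max displacement = 1.9062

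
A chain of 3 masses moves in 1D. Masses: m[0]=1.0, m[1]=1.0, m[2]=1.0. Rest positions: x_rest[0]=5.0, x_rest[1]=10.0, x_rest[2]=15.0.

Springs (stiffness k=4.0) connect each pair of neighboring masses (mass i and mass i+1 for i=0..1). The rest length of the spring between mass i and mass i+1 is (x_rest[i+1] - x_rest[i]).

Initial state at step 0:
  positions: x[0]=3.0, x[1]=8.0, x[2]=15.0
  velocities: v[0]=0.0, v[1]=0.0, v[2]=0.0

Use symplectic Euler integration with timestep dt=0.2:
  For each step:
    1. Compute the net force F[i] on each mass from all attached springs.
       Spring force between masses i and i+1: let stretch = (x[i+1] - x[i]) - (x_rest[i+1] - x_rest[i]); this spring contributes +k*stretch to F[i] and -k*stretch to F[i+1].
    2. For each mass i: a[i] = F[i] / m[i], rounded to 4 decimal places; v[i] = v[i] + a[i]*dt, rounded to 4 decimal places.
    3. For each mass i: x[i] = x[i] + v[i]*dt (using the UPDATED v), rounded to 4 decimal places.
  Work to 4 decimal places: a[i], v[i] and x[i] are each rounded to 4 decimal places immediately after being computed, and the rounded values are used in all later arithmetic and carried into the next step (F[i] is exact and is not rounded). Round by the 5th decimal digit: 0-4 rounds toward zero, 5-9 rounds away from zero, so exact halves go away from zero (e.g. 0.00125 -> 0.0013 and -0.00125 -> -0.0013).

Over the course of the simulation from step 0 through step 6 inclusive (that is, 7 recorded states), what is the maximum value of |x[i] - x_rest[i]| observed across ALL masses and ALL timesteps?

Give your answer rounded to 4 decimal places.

Step 0: x=[3.0000 8.0000 15.0000] v=[0.0000 0.0000 0.0000]
Step 1: x=[3.0000 8.3200 14.6800] v=[0.0000 1.6000 -1.6000]
Step 2: x=[3.0512 8.8064 14.1424] v=[0.2560 2.4320 -2.6880]
Step 3: x=[3.2232 9.2257 13.5510] v=[0.8602 2.0966 -2.9568]
Step 4: x=[3.5556 9.3767 13.0676] v=[1.6622 0.7548 -2.4170]
Step 5: x=[4.0194 9.1868 12.7937] v=[2.3191 -0.9494 -1.3697]
Step 6: x=[4.5100 8.7472 12.7427] v=[2.4530 -2.1978 -0.2552]
Max displacement = 2.2573

Answer: 2.2573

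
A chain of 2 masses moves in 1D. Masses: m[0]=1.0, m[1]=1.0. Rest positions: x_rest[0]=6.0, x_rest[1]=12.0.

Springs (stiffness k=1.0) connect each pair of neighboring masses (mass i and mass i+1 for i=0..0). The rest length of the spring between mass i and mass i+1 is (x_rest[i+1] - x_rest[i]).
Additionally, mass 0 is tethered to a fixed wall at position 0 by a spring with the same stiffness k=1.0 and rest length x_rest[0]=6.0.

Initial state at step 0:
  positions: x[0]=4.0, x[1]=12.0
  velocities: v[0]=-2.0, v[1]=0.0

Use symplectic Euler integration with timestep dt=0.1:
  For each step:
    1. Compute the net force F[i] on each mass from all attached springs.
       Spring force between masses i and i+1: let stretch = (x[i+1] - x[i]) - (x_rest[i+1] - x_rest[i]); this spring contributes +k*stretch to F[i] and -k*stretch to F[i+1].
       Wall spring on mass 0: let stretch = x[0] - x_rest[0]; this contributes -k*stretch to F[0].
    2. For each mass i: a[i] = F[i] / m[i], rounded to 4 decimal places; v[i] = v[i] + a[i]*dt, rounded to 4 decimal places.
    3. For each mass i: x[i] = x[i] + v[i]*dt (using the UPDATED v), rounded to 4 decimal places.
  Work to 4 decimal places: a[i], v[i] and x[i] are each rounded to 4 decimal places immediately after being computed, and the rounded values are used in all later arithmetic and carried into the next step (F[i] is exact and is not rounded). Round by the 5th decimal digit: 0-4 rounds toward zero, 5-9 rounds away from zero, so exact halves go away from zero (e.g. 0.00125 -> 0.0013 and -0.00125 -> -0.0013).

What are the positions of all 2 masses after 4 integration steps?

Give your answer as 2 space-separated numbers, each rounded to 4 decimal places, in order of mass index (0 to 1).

Answer: 3.6246 11.7892

Derivation:
Step 0: x=[4.0000 12.0000] v=[-2.0000 0.0000]
Step 1: x=[3.8400 11.9800] v=[-1.6000 -0.2000]
Step 2: x=[3.7230 11.9386] v=[-1.1700 -0.4140]
Step 3: x=[3.6509 11.8750] v=[-0.7207 -0.6356]
Step 4: x=[3.6246 11.7892] v=[-0.2634 -0.8580]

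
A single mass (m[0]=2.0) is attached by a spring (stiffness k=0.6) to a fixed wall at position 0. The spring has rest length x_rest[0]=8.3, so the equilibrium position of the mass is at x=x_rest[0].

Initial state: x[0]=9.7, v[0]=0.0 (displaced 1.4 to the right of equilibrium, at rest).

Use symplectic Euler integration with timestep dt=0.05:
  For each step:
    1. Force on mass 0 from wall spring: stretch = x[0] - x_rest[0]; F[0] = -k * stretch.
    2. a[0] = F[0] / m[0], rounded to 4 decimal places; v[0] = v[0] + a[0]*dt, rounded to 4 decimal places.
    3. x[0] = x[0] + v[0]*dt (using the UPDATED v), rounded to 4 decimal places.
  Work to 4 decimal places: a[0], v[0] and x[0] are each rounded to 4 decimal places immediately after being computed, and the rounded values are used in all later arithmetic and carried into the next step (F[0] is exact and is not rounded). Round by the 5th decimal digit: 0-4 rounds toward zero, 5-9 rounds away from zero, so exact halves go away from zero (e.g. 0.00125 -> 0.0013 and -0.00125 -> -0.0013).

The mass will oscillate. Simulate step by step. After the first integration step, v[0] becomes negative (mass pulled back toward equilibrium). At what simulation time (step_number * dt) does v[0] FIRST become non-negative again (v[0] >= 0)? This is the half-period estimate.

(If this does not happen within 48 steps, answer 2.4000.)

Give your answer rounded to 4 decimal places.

Answer: 2.4000

Derivation:
Step 0: x=[9.7000] v=[0.0000]
Step 1: x=[9.6990] v=[-0.0210]
Step 2: x=[9.6969] v=[-0.0420]
Step 3: x=[9.6938] v=[-0.0630]
Step 4: x=[9.6896] v=[-0.0839]
Step 5: x=[9.6844] v=[-0.1047]
Step 6: x=[9.6781] v=[-0.1255]
Step 7: x=[9.6708] v=[-0.1462]
Step 8: x=[9.6625] v=[-0.1668]
Step 9: x=[9.6531] v=[-0.1872]
Step 10: x=[9.6427] v=[-0.2075]
Step 11: x=[9.6313] v=[-0.2276]
Step 12: x=[9.6189] v=[-0.2476]
Step 13: x=[9.6055] v=[-0.2674]
Step 14: x=[9.5912] v=[-0.2870]
Step 15: x=[9.5759] v=[-0.3064]
Step 16: x=[9.5596] v=[-0.3255]
Step 17: x=[9.5424] v=[-0.3444]
Step 18: x=[9.5243] v=[-0.3630]
Step 19: x=[9.5052] v=[-0.3814]
Step 20: x=[9.4852] v=[-0.3995]
Step 21: x=[9.4643] v=[-0.4173]
Step 22: x=[9.4426] v=[-0.4348]
Step 23: x=[9.4200] v=[-0.4519]
Step 24: x=[9.3966] v=[-0.4687]
Step 25: x=[9.3723] v=[-0.4852]
Step 26: x=[9.3472] v=[-0.5013]
Step 27: x=[9.3214] v=[-0.5170]
Step 28: x=[9.2948] v=[-0.5323]
Step 29: x=[9.2674] v=[-0.5472]
Step 30: x=[9.2393] v=[-0.5617]
Step 31: x=[9.2105] v=[-0.5758]
Step 32: x=[9.1810] v=[-0.5895]
Step 33: x=[9.1509] v=[-0.6027]
Step 34: x=[9.1201] v=[-0.6155]
Step 35: x=[9.0887] v=[-0.6278]
Step 36: x=[9.0567] v=[-0.6396]
Step 37: x=[9.0242] v=[-0.6510]
Step 38: x=[8.9911] v=[-0.6619]
Step 39: x=[8.9575] v=[-0.6723]
Step 40: x=[8.9234] v=[-0.6822]
Step 41: x=[8.8888] v=[-0.6916]
Step 42: x=[8.8538] v=[-0.7004]
Step 43: x=[8.8184] v=[-0.7087]
Step 44: x=[8.7826] v=[-0.7165]
Step 45: x=[8.7464] v=[-0.7237]
Step 46: x=[8.7099] v=[-0.7304]
Step 47: x=[8.6731] v=[-0.7366]
Step 48: x=[8.6360] v=[-0.7422]
v[0] did not become non-negative within 48 steps; using fallback time=2.4000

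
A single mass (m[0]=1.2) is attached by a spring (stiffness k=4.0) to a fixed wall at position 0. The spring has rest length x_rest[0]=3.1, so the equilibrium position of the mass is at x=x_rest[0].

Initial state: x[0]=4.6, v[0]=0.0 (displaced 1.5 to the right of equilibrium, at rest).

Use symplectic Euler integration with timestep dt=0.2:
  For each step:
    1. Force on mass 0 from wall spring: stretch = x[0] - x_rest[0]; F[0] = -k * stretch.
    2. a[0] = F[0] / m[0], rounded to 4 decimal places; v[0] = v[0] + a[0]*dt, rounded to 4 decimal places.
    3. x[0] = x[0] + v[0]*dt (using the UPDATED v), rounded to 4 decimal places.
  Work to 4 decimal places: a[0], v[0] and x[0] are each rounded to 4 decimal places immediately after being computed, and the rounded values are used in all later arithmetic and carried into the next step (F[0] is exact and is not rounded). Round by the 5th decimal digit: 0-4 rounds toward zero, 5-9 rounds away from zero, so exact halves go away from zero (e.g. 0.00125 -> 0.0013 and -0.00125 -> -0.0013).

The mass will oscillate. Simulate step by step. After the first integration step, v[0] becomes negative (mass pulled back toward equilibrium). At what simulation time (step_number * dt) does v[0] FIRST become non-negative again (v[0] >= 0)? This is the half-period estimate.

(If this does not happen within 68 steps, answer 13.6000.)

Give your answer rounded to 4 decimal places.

Step 0: x=[4.6000] v=[0.0000]
Step 1: x=[4.4000] v=[-1.0000]
Step 2: x=[4.0267] v=[-1.8667]
Step 3: x=[3.5298] v=[-2.4845]
Step 4: x=[2.9756] v=[-2.7710]
Step 5: x=[2.4380] v=[-2.6881]
Step 6: x=[1.9886] v=[-2.2468]
Step 7: x=[1.6874] v=[-1.5059]
Step 8: x=[1.5746] v=[-0.5642]
Step 9: x=[1.6651] v=[0.4527]
First v>=0 after going negative at step 9, time=1.8000

Answer: 1.8000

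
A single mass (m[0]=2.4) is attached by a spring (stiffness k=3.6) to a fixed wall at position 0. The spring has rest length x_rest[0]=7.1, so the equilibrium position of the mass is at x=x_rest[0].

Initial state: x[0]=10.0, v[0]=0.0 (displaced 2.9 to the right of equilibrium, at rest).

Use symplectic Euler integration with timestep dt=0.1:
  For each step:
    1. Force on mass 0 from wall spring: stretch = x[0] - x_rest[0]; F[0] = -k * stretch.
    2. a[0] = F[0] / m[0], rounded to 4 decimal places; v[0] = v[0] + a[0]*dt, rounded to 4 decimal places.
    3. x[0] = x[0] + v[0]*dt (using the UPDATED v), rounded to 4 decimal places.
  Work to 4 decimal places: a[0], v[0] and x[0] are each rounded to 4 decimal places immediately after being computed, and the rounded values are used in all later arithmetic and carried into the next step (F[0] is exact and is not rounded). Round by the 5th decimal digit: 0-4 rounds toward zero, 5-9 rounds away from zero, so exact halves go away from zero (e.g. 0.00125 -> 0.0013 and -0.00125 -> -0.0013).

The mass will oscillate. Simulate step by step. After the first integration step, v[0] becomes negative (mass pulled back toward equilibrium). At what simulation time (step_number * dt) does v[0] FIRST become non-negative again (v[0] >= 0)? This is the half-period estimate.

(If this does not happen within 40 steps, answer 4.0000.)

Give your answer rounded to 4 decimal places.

Answer: 2.6000

Derivation:
Step 0: x=[10.0000] v=[0.0000]
Step 1: x=[9.9565] v=[-0.4350]
Step 2: x=[9.8702] v=[-0.8635]
Step 3: x=[9.7423] v=[-1.2790]
Step 4: x=[9.5748] v=[-1.6754]
Step 5: x=[9.3701] v=[-2.0466]
Step 6: x=[9.1314] v=[-2.3871]
Step 7: x=[8.8622] v=[-2.6918]
Step 8: x=[8.5666] v=[-2.9561]
Step 9: x=[8.2490] v=[-3.1761]
Step 10: x=[7.9142] v=[-3.3485]
Step 11: x=[7.5671] v=[-3.4706]
Step 12: x=[7.2130] v=[-3.5407]
Step 13: x=[6.8572] v=[-3.5577]
Step 14: x=[6.5051] v=[-3.5213]
Step 15: x=[6.1619] v=[-3.4321]
Step 16: x=[5.8328] v=[-3.2914]
Step 17: x=[5.5227] v=[-3.1013]
Step 18: x=[5.2362] v=[-2.8647]
Step 19: x=[4.9777] v=[-2.5851]
Step 20: x=[4.7510] v=[-2.2668]
Step 21: x=[4.5596] v=[-1.9145]
Step 22: x=[4.4063] v=[-1.5334]
Step 23: x=[4.2934] v=[-1.1293]
Step 24: x=[4.2226] v=[-0.7083]
Step 25: x=[4.1949] v=[-0.2767]
Step 26: x=[4.2108] v=[0.1591]
First v>=0 after going negative at step 26, time=2.6000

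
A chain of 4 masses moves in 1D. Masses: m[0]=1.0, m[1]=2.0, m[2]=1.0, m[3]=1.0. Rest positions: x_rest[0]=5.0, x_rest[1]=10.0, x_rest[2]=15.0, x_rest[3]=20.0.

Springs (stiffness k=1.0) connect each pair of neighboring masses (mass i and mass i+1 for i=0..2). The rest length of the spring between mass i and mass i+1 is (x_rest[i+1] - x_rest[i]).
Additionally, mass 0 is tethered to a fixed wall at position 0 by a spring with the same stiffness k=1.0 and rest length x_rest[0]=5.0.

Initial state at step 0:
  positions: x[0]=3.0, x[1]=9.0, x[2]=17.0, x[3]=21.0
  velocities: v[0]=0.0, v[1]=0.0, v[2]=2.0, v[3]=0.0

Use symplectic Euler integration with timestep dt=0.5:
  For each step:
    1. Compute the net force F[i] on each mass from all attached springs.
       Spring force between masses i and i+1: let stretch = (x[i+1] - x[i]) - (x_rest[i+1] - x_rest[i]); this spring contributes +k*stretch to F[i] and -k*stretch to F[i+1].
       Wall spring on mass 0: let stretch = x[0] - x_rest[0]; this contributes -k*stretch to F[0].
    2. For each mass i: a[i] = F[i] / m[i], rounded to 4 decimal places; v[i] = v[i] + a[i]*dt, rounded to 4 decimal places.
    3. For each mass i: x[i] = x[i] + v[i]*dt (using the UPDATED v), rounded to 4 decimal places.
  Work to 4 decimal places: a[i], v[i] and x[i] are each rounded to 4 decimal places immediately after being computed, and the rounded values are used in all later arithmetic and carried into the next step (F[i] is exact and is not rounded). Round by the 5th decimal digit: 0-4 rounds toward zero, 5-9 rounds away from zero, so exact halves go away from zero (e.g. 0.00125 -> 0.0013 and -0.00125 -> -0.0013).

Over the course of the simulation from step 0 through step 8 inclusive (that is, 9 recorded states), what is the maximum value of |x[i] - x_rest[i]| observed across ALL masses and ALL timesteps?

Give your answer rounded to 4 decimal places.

Answer: 2.7836

Derivation:
Step 0: x=[3.0000 9.0000 17.0000 21.0000] v=[0.0000 0.0000 2.0000 0.0000]
Step 1: x=[3.7500 9.2500 17.0000 21.2500] v=[1.5000 0.5000 0.0000 0.5000]
Step 2: x=[4.9375 9.7813 16.1250 21.6875] v=[2.3750 1.0625 -1.7500 0.8750]
Step 3: x=[6.1016 10.5001 15.0547 21.9844] v=[2.3282 1.4375 -2.1406 0.5938]
Step 4: x=[6.8400 11.2384 14.5782 21.7989] v=[1.4767 1.4766 -0.9531 -0.3711]
Step 5: x=[6.9680 11.8444 15.0719 21.0582] v=[0.2559 1.2120 0.9874 -1.4815]
Step 6: x=[6.5731 12.2443 16.2553 20.0709] v=[-0.7899 0.7998 2.3668 -1.9747]
Step 7: x=[5.9527 12.4367 17.3899 19.3797] v=[-1.2409 0.3848 2.2691 -1.3825]
Step 8: x=[5.4651 12.4378 17.7836 19.4410] v=[-0.9753 0.0021 0.7874 0.1226]
Max displacement = 2.7836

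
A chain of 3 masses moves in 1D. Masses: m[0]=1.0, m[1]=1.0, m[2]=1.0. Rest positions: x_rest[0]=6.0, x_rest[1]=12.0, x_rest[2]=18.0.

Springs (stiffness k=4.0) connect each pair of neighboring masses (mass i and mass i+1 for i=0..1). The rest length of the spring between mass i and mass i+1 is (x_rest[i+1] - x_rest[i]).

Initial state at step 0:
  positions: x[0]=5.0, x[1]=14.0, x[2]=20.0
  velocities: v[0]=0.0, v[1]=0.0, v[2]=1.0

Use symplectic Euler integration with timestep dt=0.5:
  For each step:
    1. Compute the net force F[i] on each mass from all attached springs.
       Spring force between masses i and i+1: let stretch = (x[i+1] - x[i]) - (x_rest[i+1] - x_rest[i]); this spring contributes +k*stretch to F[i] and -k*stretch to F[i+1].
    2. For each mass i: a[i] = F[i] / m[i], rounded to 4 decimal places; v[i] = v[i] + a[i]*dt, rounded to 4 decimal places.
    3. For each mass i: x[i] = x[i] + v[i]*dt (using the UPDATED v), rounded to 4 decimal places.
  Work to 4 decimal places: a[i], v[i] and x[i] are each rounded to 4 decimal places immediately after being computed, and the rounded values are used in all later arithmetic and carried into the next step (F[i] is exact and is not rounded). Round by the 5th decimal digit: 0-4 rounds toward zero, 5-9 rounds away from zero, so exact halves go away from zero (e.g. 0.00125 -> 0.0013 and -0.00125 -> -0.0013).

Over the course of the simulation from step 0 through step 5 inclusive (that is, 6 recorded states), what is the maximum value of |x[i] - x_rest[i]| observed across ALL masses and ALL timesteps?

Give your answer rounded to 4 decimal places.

Answer: 3.0000

Derivation:
Step 0: x=[5.0000 14.0000 20.0000] v=[0.0000 0.0000 1.0000]
Step 1: x=[8.0000 11.0000 20.5000] v=[6.0000 -6.0000 1.0000]
Step 2: x=[8.0000 14.5000 17.5000] v=[0.0000 7.0000 -6.0000]
Step 3: x=[8.5000 14.5000 17.5000] v=[1.0000 0.0000 0.0000]
Step 4: x=[9.0000 11.5000 20.5000] v=[1.0000 -6.0000 6.0000]
Step 5: x=[6.0000 15.0000 20.5000] v=[-6.0000 7.0000 0.0000]
Max displacement = 3.0000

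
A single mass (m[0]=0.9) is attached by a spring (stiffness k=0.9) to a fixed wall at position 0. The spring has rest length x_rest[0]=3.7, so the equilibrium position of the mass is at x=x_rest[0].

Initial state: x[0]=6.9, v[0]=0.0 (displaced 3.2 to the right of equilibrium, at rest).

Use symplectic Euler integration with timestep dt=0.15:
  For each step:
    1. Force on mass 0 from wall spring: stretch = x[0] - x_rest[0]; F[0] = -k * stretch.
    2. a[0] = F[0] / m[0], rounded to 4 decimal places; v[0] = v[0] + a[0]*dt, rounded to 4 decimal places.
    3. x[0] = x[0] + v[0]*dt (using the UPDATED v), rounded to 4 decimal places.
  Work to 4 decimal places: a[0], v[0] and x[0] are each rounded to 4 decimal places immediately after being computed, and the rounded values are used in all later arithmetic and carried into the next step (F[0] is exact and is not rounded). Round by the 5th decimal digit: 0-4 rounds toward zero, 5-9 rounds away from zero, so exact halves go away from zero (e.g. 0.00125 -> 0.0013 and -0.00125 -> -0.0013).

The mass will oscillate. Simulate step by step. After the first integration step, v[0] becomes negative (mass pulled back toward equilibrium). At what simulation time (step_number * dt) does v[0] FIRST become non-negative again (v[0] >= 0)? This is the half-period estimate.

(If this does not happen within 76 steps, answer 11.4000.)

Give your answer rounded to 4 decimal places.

Step 0: x=[6.9000] v=[0.0000]
Step 1: x=[6.8280] v=[-0.4800]
Step 2: x=[6.6856] v=[-0.9492]
Step 3: x=[6.4761] v=[-1.3970]
Step 4: x=[6.2041] v=[-1.8134]
Step 5: x=[5.8758] v=[-2.1890]
Step 6: x=[5.4985] v=[-2.5154]
Step 7: x=[5.0807] v=[-2.7852]
Step 8: x=[4.6319] v=[-2.9923]
Step 9: x=[4.1621] v=[-3.1321]
Step 10: x=[3.6819] v=[-3.2014]
Step 11: x=[3.2021] v=[-3.1987]
Step 12: x=[2.7335] v=[-3.1240]
Step 13: x=[2.2867] v=[-2.9790]
Step 14: x=[1.8717] v=[-2.7670]
Step 15: x=[1.4978] v=[-2.4928]
Step 16: x=[1.1734] v=[-2.1625]
Step 17: x=[0.9059] v=[-1.7835]
Step 18: x=[0.7012] v=[-1.3644]
Step 19: x=[0.5640] v=[-0.9146]
Step 20: x=[0.4974] v=[-0.4442]
Step 21: x=[0.5028] v=[0.0362]
First v>=0 after going negative at step 21, time=3.1500

Answer: 3.1500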